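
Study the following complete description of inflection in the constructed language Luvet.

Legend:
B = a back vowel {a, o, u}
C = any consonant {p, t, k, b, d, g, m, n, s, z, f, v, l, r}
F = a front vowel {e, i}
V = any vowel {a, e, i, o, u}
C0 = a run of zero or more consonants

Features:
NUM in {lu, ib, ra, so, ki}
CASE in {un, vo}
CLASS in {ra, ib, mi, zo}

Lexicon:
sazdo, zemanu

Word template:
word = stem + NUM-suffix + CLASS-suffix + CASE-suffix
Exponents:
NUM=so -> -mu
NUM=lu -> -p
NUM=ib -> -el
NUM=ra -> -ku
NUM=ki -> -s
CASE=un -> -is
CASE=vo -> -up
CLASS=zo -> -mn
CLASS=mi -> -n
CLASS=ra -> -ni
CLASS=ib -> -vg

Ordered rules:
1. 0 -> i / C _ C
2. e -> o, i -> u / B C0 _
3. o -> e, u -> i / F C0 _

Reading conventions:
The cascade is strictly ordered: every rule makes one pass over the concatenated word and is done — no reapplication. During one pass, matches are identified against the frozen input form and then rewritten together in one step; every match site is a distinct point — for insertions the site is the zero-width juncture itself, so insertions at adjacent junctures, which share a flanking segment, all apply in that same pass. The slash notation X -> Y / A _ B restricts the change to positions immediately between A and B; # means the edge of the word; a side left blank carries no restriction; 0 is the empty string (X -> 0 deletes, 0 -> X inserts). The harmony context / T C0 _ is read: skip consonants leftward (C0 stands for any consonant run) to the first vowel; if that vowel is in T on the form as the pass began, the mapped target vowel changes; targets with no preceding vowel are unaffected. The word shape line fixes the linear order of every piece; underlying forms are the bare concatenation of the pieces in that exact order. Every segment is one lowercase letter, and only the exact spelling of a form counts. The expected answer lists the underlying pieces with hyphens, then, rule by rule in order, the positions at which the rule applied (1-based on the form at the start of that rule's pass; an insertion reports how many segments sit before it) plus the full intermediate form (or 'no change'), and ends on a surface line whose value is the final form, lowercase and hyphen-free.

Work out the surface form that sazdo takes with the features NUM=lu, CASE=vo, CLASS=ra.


underlying: sazdo-p-ni-up
1. 0 -> i / C _ C: inserts after position(s) 3, 6: sazidopiniup
2. e -> o, i -> u / B C0 _: fires at position(s) 4, 8: sazudopuniup
3. o -> e, u -> i / F C0 _: fires at position(s) 11: sazudopuniip
surface: sazudopuniip


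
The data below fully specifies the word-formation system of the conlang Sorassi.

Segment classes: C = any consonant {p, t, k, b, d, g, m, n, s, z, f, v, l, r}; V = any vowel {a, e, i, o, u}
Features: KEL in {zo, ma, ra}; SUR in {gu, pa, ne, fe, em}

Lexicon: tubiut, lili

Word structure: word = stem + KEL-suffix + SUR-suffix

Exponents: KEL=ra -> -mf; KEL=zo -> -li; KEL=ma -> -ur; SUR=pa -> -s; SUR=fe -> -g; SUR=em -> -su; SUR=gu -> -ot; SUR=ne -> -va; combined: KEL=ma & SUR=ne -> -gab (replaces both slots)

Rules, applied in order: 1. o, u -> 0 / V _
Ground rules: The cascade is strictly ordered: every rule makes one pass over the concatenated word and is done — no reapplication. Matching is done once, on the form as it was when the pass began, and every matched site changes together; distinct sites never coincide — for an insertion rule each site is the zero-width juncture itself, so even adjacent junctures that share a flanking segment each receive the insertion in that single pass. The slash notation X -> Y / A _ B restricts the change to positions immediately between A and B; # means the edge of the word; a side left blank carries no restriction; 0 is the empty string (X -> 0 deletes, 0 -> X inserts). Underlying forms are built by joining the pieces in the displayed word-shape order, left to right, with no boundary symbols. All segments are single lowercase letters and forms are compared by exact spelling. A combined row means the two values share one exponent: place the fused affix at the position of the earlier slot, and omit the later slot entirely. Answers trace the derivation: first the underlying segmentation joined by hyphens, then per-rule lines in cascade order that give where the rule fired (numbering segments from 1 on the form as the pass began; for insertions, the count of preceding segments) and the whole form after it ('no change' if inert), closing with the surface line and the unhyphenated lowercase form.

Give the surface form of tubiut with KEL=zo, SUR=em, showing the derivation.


underlying: tubiut-li-su
1. o, u -> 0 / V _: fires at position(s) 5: tubitlisu
surface: tubitlisu


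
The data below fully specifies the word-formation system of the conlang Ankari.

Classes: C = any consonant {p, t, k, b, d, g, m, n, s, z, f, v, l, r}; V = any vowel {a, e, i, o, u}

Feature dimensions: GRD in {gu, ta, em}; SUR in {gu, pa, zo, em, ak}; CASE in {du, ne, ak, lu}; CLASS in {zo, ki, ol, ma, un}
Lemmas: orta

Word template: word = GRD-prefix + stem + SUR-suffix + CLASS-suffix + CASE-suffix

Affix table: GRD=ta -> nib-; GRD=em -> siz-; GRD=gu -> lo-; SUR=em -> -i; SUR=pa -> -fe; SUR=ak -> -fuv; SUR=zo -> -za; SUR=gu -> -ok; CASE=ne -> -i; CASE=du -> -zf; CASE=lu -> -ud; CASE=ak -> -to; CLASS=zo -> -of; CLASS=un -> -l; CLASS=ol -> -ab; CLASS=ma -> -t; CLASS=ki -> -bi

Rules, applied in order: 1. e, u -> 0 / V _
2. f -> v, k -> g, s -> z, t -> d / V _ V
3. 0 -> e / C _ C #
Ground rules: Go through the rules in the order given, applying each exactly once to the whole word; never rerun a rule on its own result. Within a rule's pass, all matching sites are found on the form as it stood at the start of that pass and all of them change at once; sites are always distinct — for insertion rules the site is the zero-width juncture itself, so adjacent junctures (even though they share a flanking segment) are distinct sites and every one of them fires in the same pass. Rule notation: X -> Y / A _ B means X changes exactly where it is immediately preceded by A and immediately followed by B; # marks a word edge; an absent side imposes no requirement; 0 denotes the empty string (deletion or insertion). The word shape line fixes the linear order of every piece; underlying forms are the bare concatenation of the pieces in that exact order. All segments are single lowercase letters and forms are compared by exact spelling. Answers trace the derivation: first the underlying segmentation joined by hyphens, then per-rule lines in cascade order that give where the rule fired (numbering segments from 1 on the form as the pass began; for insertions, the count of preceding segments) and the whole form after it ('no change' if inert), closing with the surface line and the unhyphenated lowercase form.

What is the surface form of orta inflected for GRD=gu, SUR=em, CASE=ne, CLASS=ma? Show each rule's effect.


underlying: lo-orta-i-t-i
1. e, u -> 0 / V _: no change
2. f -> v, k -> g, s -> z, t -> d / V _ V: fires at position(s) 8: loortaidi
3. 0 -> e / C _ C #: no change
surface: loortaidi


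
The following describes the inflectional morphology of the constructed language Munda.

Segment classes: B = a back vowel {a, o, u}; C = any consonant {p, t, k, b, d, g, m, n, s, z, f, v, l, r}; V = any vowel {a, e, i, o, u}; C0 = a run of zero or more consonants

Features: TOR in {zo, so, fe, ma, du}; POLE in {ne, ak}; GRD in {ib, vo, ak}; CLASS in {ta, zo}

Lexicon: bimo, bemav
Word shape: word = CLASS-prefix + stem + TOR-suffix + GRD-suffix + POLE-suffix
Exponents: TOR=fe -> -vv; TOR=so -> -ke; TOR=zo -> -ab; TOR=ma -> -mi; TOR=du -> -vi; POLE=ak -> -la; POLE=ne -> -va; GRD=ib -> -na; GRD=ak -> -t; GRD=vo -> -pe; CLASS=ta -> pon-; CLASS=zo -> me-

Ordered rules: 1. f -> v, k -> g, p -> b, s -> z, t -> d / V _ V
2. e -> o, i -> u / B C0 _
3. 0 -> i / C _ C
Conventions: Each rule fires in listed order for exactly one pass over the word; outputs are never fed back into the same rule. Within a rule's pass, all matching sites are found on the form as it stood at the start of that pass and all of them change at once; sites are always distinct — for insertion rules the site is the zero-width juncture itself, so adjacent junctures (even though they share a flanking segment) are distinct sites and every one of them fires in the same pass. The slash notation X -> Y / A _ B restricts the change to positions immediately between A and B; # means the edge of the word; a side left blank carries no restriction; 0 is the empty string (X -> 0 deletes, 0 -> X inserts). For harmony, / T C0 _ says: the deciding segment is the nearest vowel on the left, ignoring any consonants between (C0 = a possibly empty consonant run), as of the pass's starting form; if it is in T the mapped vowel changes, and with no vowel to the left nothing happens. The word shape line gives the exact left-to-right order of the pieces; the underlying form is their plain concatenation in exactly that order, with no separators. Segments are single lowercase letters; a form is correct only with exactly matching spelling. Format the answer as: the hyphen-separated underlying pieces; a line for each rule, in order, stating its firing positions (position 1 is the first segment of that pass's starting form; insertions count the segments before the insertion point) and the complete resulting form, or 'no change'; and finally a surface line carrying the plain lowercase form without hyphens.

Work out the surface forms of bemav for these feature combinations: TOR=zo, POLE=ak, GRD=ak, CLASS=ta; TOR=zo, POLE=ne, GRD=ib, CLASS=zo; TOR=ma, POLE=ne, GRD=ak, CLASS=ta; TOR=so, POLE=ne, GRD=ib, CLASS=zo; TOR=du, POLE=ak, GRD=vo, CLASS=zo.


cell TOR=zo, POLE=ak, GRD=ak, CLASS=ta:
underlying: pon-bemav-ab-t-la
1. f -> v, k -> g, p -> b, s -> z, t -> d / V _ V: no change
2. e -> o, i -> u / B C0 _: fires at position(s) 5: ponbomavabtla
3. 0 -> i / C _ C: inserts after position(s) 3, 10, 11: ponibomavabitila
surface: ponibomavabitila

cell TOR=zo, POLE=ne, GRD=ib, CLASS=zo:
underlying: me-bemav-ab-na-va
1. f -> v, k -> g, p -> b, s -> z, t -> d / V _ V: no change
2. e -> o, i -> u / B C0 _: no change
3. 0 -> i / C _ C: inserts after position(s) 9: mebemavabinava
surface: mebemavabinava

cell TOR=ma, POLE=ne, GRD=ak, CLASS=ta:
underlying: pon-bemav-mi-t-va
1. f -> v, k -> g, p -> b, s -> z, t -> d / V _ V: no change
2. e -> o, i -> u / B C0 _: fires at position(s) 5, 10: ponbomavmutva
3. 0 -> i / C _ C: inserts after position(s) 3, 8, 11: ponibomavimutiva
surface: ponibomavimutiva

cell TOR=so, POLE=ne, GRD=ib, CLASS=zo:
underlying: me-bemav-ke-na-va
1. f -> v, k -> g, p -> b, s -> z, t -> d / V _ V: no change
2. e -> o, i -> u / B C0 _: fires at position(s) 9: mebemavkonava
3. 0 -> i / C _ C: inserts after position(s) 7: mebemavikonava
surface: mebemavikonava

cell TOR=du, POLE=ak, GRD=vo, CLASS=zo:
underlying: me-bemav-vi-pe-la
1. f -> v, k -> g, p -> b, s -> z, t -> d / V _ V: fires at position(s) 10: mebemavvibela
2. e -> o, i -> u / B C0 _: fires at position(s) 9: mebemavvubela
3. 0 -> i / C _ C: inserts after position(s) 7: mebemavivubela
surface: mebemavivubela


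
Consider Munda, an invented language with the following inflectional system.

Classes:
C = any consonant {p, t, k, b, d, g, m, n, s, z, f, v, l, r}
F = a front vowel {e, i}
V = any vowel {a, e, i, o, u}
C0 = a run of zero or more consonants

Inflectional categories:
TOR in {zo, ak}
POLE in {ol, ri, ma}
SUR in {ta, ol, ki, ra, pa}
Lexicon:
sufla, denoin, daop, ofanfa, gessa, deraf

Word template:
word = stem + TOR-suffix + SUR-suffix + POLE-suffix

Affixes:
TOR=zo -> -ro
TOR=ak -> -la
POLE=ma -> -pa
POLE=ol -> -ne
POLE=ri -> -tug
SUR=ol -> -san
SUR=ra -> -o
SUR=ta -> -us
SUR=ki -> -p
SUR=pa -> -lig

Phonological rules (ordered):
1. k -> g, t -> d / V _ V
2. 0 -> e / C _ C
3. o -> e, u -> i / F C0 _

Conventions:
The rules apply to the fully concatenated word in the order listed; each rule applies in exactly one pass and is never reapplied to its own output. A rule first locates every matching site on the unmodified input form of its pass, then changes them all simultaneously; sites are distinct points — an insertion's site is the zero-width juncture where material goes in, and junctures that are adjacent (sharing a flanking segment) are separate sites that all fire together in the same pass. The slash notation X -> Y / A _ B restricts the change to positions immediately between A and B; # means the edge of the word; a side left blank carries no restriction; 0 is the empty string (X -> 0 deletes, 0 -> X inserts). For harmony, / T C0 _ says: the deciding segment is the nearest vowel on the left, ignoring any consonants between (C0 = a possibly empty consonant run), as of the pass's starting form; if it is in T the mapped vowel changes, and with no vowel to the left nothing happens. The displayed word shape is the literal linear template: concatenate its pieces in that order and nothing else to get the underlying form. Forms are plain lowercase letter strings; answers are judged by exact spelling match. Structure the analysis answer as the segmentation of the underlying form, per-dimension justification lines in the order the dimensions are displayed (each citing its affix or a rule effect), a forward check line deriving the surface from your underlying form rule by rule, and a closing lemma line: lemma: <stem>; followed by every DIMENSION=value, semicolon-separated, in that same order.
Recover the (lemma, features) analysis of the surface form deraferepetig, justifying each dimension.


underlying: deraf-ro-p-tug
TOR=zo - signalled by the affix -ro
POLE=ri - signalled by the affix -tug
SUR=ki - signalled by the affix -p
check: derafroptug -> derafroptug -> deraferopetug -> deraferepetig
lemma: deraf; TOR=zo; POLE=ri; SUR=ki


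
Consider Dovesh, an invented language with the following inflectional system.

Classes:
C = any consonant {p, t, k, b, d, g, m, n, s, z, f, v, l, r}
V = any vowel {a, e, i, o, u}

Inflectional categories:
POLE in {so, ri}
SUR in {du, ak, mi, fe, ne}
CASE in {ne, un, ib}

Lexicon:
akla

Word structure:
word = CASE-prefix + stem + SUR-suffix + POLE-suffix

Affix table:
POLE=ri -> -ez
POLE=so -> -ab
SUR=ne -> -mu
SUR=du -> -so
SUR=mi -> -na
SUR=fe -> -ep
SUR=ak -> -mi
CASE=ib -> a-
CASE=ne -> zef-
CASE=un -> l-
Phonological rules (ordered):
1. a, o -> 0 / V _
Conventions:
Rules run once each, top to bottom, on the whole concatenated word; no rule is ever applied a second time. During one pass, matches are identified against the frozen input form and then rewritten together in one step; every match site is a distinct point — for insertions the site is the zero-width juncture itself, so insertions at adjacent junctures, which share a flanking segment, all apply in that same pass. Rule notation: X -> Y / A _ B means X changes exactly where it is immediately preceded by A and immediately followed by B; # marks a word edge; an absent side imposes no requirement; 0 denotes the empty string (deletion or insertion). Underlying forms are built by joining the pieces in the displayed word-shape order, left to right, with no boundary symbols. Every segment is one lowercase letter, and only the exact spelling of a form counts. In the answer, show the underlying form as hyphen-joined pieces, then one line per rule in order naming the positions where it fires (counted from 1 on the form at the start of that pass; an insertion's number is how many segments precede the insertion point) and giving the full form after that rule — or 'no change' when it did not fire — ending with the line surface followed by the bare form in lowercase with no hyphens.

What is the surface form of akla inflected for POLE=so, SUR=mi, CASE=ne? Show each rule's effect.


underlying: zef-akla-na-ab
1. a, o -> 0 / V _: fires at position(s) 10: zefaklanab
surface: zefaklanab


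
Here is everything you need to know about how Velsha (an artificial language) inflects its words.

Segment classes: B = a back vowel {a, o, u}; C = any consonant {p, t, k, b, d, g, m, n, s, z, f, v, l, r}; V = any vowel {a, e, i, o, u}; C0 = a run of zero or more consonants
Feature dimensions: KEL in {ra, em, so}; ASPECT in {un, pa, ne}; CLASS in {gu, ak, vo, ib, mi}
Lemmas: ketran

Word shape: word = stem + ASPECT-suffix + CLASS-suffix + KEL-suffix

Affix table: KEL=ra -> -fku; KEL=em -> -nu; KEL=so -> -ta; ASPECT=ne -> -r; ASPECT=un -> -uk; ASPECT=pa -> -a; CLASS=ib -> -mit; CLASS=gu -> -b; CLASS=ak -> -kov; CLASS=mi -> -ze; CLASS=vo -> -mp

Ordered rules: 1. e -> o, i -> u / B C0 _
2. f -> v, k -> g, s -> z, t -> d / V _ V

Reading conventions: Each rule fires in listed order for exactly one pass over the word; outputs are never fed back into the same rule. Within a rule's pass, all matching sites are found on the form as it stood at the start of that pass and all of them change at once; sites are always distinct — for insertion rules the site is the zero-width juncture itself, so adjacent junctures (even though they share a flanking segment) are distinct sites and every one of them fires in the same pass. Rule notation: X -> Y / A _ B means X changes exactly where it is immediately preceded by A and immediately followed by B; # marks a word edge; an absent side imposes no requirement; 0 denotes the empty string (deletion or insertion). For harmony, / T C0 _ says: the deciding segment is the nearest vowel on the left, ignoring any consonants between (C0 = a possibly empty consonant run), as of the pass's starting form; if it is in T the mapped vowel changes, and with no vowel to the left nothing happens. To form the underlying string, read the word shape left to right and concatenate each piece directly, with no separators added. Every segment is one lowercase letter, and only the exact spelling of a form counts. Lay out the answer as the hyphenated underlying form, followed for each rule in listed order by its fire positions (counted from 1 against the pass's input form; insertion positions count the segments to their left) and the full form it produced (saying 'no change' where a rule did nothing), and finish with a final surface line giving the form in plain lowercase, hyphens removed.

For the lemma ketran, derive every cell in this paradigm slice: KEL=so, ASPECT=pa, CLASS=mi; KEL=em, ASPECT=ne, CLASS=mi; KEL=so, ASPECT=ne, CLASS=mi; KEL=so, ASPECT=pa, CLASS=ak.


cell KEL=so, ASPECT=pa, CLASS=mi:
underlying: ketran-a-ze-ta
1. e -> o, i -> u / B C0 _: fires at position(s) 9: ketranazota
2. f -> v, k -> g, s -> z, t -> d / V _ V: fires at position(s) 10: ketranazoda
surface: ketranazoda

cell KEL=em, ASPECT=ne, CLASS=mi:
underlying: ketran-r-ze-nu
1. e -> o, i -> u / B C0 _: fires at position(s) 9: ketranrzonu
2. f -> v, k -> g, s -> z, t -> d / V _ V: no change
surface: ketranrzonu

cell KEL=so, ASPECT=ne, CLASS=mi:
underlying: ketran-r-ze-ta
1. e -> o, i -> u / B C0 _: fires at position(s) 9: ketranrzota
2. f -> v, k -> g, s -> z, t -> d / V _ V: fires at position(s) 10: ketranrzoda
surface: ketranrzoda

cell KEL=so, ASPECT=pa, CLASS=ak:
underlying: ketran-a-kov-ta
1. e -> o, i -> u / B C0 _: no change
2. f -> v, k -> g, s -> z, t -> d / V _ V: fires at position(s) 8: ketranagovta
surface: ketranagovta


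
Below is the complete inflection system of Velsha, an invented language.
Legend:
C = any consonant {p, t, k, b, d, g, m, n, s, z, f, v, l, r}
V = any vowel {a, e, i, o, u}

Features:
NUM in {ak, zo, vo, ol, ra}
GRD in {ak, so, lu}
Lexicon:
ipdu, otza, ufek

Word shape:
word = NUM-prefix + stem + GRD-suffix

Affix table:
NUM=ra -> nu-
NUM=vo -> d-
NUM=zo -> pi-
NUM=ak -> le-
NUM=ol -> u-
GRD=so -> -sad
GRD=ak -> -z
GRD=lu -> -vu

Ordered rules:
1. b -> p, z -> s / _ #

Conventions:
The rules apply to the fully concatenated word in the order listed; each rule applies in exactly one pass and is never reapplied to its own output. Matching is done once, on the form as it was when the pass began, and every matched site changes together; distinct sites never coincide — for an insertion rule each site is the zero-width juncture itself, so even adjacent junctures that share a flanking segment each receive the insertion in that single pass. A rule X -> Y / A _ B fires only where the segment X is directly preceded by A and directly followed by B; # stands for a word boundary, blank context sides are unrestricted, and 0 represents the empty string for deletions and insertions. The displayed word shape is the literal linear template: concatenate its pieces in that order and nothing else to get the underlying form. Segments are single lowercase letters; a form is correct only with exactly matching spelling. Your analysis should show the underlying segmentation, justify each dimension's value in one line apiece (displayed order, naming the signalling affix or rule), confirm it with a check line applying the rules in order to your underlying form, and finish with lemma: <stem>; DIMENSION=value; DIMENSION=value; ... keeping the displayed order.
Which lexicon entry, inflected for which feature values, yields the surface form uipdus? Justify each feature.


underlying: u-ipdu-z
NUM=ol - signalled by the affix u-
GRD=ak - signalled by the affix -z
check: uipduz -> uipdus
lemma: ipdu; NUM=ol; GRD=ak


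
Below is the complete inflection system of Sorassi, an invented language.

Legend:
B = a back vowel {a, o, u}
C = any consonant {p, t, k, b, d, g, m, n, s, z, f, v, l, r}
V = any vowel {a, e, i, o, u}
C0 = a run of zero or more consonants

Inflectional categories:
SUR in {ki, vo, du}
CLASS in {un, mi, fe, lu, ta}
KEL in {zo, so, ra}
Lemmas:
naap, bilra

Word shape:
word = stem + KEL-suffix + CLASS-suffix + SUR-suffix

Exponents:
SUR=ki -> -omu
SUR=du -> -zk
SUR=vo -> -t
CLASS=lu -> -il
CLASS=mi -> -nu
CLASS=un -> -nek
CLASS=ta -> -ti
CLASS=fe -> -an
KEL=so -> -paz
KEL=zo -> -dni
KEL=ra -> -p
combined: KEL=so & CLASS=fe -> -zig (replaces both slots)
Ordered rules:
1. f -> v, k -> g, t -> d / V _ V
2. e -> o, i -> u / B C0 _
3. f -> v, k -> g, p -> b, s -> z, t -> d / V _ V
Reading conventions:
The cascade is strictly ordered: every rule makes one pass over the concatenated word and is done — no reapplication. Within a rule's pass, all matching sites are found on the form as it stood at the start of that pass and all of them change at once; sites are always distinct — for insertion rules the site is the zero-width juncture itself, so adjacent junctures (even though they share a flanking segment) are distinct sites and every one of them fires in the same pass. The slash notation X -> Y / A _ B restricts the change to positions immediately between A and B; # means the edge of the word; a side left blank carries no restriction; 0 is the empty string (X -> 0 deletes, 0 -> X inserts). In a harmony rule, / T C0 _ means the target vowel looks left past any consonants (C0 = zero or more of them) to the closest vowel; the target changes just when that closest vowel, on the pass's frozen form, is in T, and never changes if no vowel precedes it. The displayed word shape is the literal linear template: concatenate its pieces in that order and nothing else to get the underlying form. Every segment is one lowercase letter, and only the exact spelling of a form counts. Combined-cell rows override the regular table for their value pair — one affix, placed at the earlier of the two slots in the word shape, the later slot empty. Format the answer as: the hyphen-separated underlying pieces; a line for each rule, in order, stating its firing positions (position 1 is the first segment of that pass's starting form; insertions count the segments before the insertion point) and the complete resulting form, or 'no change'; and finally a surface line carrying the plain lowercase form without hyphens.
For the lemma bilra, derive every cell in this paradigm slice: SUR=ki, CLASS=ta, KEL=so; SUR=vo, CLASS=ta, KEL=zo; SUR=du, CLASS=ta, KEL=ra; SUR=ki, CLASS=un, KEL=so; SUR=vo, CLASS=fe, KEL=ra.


cell SUR=ki, CLASS=ta, KEL=so:
underlying: bilra-paz-ti-omu
1. f -> v, k -> g, t -> d / V _ V: no change
2. e -> o, i -> u / B C0 _: fires at position(s) 10: bilrapaztuomu
3. f -> v, k -> g, p -> b, s -> z, t -> d / V _ V: fires at position(s) 6: bilrabaztuomu
surface: bilrabaztuomu

cell SUR=vo, CLASS=ta, KEL=zo:
underlying: bilra-dni-ti-t
1. f -> v, k -> g, t -> d / V _ V: fires at position(s) 9: bilradnidit
2. e -> o, i -> u / B C0 _: fires at position(s) 8: bilradnudit
3. f -> v, k -> g, p -> b, s -> z, t -> d / V _ V: no change
surface: bilradnudit

cell SUR=du, CLASS=ta, KEL=ra:
underlying: bilra-p-ti-zk
1. f -> v, k -> g, t -> d / V _ V: no change
2. e -> o, i -> u / B C0 _: fires at position(s) 8: bilraptuzk
3. f -> v, k -> g, p -> b, s -> z, t -> d / V _ V: no change
surface: bilraptuzk

cell SUR=ki, CLASS=un, KEL=so:
underlying: bilra-paz-nek-omu
1. f -> v, k -> g, t -> d / V _ V: fires at position(s) 11: bilrapaznegomu
2. e -> o, i -> u / B C0 _: fires at position(s) 10: bilrapaznogomu
3. f -> v, k -> g, p -> b, s -> z, t -> d / V _ V: fires at position(s) 6: bilrabaznogomu
surface: bilrabaznogomu

cell SUR=vo, CLASS=fe, KEL=ra:
underlying: bilra-p-an-t
1. f -> v, k -> g, t -> d / V _ V: no change
2. e -> o, i -> u / B C0 _: no change
3. f -> v, k -> g, p -> b, s -> z, t -> d / V _ V: fires at position(s) 6: bilrabant
surface: bilrabant


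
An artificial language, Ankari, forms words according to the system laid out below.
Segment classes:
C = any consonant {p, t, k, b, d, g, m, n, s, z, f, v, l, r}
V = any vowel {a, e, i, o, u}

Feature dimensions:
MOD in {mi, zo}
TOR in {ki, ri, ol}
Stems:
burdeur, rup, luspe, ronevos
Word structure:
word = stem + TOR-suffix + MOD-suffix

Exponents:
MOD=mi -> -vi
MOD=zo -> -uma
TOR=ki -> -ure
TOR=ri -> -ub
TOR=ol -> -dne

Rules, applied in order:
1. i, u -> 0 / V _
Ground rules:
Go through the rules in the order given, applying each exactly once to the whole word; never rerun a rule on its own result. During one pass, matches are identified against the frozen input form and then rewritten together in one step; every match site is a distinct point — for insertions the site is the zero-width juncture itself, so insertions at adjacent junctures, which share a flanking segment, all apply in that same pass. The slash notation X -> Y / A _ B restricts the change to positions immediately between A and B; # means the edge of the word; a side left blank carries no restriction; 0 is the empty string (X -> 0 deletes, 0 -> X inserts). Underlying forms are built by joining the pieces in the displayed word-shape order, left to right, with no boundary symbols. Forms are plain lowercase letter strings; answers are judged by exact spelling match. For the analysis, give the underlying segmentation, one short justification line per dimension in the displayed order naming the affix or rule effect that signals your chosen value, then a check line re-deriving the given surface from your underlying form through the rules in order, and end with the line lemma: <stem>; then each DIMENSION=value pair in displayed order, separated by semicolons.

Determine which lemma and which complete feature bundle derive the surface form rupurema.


underlying: rup-ure-uma
MOD=zo - signalled by the affix -uma
TOR=ki - signalled by the affix -ure
check: rupureuma -> rupurema
lemma: rup; MOD=zo; TOR=ki


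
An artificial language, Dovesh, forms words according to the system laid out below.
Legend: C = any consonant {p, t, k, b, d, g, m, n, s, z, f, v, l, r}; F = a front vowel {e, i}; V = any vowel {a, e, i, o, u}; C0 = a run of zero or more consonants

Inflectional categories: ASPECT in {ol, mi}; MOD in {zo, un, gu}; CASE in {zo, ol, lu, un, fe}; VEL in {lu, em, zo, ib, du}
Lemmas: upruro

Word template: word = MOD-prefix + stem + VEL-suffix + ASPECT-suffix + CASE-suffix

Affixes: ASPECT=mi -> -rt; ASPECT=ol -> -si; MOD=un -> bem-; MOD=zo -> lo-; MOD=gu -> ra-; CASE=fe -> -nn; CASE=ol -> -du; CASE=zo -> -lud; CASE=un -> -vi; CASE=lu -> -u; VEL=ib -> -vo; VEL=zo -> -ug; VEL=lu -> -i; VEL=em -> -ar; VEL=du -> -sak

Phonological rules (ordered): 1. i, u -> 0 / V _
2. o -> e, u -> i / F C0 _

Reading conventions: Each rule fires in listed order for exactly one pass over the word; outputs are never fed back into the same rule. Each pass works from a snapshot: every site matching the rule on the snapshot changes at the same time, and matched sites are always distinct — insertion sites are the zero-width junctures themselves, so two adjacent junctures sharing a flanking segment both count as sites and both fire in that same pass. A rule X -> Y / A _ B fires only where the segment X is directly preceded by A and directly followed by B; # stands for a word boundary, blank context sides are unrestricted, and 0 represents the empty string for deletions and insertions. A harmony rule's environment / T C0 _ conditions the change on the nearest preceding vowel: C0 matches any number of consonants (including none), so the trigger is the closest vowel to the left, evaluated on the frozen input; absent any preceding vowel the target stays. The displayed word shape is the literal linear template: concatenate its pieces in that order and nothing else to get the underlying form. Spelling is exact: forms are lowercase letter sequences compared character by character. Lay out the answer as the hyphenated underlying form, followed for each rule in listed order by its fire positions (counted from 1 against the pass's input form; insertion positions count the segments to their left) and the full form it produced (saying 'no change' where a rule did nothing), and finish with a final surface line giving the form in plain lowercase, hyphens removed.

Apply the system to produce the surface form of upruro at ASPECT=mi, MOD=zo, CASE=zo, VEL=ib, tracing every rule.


underlying: lo-upruro-vo-rt-lud
1. i, u -> 0 / V _: fires at position(s) 3: loprurovortlud
2. o -> e, u -> i / F C0 _: no change
surface: loprurovortlud


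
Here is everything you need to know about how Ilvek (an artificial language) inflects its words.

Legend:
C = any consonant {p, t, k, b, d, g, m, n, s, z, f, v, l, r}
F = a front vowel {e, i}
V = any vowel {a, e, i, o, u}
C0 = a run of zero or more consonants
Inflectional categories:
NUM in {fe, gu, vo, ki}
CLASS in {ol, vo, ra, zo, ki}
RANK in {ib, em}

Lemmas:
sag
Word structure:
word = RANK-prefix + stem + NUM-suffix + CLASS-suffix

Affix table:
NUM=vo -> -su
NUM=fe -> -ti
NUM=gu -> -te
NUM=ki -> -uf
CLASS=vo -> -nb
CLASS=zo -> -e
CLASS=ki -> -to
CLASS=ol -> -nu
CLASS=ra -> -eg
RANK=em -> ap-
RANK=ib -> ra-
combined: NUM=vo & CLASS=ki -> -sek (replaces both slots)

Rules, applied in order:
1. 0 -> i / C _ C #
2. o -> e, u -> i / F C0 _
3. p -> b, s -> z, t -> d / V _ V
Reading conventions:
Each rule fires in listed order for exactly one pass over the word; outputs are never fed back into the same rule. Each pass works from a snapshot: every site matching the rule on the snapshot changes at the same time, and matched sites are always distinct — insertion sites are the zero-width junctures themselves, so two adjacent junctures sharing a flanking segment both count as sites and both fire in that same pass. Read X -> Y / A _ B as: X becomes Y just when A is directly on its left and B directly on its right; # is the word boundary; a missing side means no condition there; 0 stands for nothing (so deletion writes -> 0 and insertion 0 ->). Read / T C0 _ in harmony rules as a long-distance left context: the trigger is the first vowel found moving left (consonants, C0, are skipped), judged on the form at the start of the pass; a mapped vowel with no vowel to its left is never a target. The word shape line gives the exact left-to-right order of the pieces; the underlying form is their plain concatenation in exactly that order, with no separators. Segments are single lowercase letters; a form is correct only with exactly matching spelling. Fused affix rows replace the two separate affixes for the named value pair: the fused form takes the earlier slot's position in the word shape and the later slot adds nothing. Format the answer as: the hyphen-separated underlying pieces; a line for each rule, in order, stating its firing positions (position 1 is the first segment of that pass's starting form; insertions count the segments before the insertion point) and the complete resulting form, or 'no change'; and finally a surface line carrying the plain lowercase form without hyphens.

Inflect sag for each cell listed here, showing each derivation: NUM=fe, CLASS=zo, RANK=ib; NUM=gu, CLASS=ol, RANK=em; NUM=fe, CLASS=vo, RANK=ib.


cell NUM=fe, CLASS=zo, RANK=ib:
underlying: ra-sag-ti-e
1. 0 -> i / C _ C #: no change
2. o -> e, u -> i / F C0 _: no change
3. p -> b, s -> z, t -> d / V _ V: fires at position(s) 3: razagtie
surface: razagtie

cell NUM=gu, CLASS=ol, RANK=em:
underlying: ap-sag-te-nu
1. 0 -> i / C _ C #: no change
2. o -> e, u -> i / F C0 _: fires at position(s) 9: apsagteni
3. p -> b, s -> z, t -> d / V _ V: no change
surface: apsagteni

cell NUM=fe, CLASS=vo, RANK=ib:
underlying: ra-sag-ti-nb
1. 0 -> i / C _ C #: inserts after position(s) 8: rasagtinib
2. o -> e, u -> i / F C0 _: no change
3. p -> b, s -> z, t -> d / V _ V: fires at position(s) 3: razagtinib
surface: razagtinib


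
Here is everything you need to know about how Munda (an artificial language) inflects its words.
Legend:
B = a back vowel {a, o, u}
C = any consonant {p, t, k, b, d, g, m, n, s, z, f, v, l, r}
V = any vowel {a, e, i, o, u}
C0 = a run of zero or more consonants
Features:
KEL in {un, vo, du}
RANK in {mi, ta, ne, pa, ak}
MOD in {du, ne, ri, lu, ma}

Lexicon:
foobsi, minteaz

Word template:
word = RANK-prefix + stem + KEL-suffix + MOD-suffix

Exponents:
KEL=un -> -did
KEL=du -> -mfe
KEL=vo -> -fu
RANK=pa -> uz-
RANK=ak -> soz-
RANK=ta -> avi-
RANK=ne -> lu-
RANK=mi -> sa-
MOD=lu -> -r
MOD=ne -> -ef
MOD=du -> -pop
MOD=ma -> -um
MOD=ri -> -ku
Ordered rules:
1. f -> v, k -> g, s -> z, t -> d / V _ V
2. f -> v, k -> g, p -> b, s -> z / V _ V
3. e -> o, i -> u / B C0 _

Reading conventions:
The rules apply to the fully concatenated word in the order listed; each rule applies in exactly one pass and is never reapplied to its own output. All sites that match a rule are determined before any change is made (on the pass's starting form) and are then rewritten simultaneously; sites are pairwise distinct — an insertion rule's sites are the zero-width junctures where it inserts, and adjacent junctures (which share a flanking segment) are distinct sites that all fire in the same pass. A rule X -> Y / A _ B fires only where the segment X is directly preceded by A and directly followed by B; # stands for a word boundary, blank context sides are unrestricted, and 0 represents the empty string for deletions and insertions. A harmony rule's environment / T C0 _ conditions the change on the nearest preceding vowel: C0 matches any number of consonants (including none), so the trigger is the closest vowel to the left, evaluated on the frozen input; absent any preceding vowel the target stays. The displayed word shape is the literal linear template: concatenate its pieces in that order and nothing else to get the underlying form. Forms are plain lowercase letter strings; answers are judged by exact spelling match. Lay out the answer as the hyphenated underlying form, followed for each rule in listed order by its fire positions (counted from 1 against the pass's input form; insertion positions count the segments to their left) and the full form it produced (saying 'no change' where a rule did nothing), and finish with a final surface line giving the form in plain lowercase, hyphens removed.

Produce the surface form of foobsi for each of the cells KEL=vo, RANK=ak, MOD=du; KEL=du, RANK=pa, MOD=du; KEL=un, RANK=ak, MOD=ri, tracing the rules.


cell KEL=vo, RANK=ak, MOD=du:
underlying: soz-foobsi-fu-pop
1. f -> v, k -> g, s -> z, t -> d / V _ V: fires at position(s) 10: sozfoobsivupop
2. f -> v, k -> g, p -> b, s -> z / V _ V: fires at position(s) 12: sozfoobsivubop
3. e -> o, i -> u / B C0 _: fires at position(s) 9: sozfoobsuvubop
surface: sozfoobsuvubop

cell KEL=du, RANK=pa, MOD=du:
underlying: uz-foobsi-mfe-pop
1. f -> v, k -> g, s -> z, t -> d / V _ V: no change
2. f -> v, k -> g, p -> b, s -> z / V _ V: fires at position(s) 12: uzfoobsimfebop
3. e -> o, i -> u / B C0 _: fires at position(s) 8: uzfoobsumfebop
surface: uzfoobsumfebop

cell KEL=un, RANK=ak, MOD=ri:
underlying: soz-foobsi-did-ku
1. f -> v, k -> g, s -> z, t -> d / V _ V: no change
2. f -> v, k -> g, p -> b, s -> z / V _ V: no change
3. e -> o, i -> u / B C0 _: fires at position(s) 9: sozfoobsudidku
surface: sozfoobsudidku


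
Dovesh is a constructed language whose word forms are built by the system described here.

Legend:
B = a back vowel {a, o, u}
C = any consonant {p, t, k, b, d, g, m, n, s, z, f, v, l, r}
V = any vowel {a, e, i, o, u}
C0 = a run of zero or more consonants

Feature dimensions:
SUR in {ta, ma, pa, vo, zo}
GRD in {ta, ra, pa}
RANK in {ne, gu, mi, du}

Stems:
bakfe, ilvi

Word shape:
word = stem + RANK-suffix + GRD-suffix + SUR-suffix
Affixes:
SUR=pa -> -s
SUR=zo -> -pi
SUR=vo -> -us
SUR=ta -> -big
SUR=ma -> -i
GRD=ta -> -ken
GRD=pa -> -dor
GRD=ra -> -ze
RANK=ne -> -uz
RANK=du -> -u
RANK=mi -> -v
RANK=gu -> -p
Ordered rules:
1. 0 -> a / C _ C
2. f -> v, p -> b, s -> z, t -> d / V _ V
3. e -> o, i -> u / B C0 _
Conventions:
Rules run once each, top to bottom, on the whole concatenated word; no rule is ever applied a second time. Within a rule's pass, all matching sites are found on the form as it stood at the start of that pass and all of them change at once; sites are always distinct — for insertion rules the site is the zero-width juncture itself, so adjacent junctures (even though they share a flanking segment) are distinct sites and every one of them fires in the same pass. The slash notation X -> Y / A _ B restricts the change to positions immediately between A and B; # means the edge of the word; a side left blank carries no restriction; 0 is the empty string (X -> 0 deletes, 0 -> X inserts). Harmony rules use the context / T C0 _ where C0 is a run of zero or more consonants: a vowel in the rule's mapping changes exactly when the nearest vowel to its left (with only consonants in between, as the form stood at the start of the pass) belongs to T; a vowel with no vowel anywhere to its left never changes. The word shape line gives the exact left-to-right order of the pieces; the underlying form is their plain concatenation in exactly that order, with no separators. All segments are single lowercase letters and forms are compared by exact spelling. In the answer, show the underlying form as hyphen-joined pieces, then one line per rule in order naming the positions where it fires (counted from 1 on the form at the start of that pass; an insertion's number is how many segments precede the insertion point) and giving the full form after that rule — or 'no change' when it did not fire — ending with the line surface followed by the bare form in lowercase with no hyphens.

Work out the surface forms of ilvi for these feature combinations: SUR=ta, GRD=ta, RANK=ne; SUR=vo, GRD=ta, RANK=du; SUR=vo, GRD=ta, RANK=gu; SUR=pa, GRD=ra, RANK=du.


cell SUR=ta, GRD=ta, RANK=ne:
underlying: ilvi-uz-ken-big
1. 0 -> a / C _ C: inserts after position(s) 2, 6, 9: ilaviuzakenabig
2. f -> v, p -> b, s -> z, t -> d / V _ V: no change
3. e -> o, i -> u / B C0 _: fires at position(s) 5, 10, 14: ilavuuzakonabug
surface: ilavuuzakonabug

cell SUR=vo, GRD=ta, RANK=du:
underlying: ilvi-u-ken-us
1. 0 -> a / C _ C: inserts after position(s) 2: ilaviukenus
2. f -> v, p -> b, s -> z, t -> d / V _ V: no change
3. e -> o, i -> u / B C0 _: fires at position(s) 5, 8: ilavuukonus
surface: ilavuukonus

cell SUR=vo, GRD=ta, RANK=gu:
underlying: ilvi-p-ken-us
1. 0 -> a / C _ C: inserts after position(s) 2, 5: ilavipakenus
2. f -> v, p -> b, s -> z, t -> d / V _ V: fires at position(s) 6: ilavibakenus
3. e -> o, i -> u / B C0 _: fires at position(s) 5, 9: ilavubakonus
surface: ilavubakonus

cell SUR=pa, GRD=ra, RANK=du:
underlying: ilvi-u-ze-s
1. 0 -> a / C _ C: inserts after position(s) 2: ilaviuzes
2. f -> v, p -> b, s -> z, t -> d / V _ V: no change
3. e -> o, i -> u / B C0 _: fires at position(s) 5, 8: ilavuuzos
surface: ilavuuzos


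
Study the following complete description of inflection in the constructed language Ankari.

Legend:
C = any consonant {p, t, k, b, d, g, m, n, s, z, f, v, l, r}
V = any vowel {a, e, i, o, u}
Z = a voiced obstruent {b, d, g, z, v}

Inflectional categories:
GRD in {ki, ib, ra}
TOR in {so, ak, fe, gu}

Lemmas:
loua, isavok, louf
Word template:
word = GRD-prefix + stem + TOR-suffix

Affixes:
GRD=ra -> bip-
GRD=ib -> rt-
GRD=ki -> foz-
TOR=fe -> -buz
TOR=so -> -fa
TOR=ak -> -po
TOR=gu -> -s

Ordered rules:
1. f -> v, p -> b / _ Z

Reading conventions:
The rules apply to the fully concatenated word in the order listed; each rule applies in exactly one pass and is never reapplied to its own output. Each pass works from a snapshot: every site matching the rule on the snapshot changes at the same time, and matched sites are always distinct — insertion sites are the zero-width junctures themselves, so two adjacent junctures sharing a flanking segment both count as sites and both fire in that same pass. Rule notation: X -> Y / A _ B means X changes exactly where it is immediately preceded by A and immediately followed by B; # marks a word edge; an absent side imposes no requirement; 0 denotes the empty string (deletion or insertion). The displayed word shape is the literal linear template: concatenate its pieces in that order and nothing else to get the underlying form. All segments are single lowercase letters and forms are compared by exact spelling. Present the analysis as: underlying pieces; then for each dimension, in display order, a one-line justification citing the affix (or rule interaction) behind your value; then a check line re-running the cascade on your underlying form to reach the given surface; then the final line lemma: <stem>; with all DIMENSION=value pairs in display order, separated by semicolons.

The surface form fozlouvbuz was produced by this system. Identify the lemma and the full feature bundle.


underlying: foz-louf-buz
GRD=ki - signalled by the affix foz-
TOR=fe - signalled by the affix -buz
check: fozloufbuz -> fozlouvbuz
lemma: louf; GRD=ki; TOR=fe
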